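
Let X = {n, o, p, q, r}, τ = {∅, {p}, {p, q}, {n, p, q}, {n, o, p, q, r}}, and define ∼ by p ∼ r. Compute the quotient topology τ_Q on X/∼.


X/∼ = {[n], [o], [p=r], [q]}; |τ_Q| = 2.

Equivalence classes: [n], [o], [p=r], [q].
Quotient map π: X → X/∼ sends n ↦ [n], o ↦ [o], p ↦ [p=r], q ↦ [q], r ↦ [p=r].
For each subset V ⊆ X/∼, compute π^{-1}(V) ⊆ X and check whether π^{-1}(V) ∈ τ. V is open in τ_Q iff π^{-1}(V) ∈ τ.
  V = {}: π^{-1}(V) = ∅ ∈ τ ✓.
  V = {[n]}: π^{-1}(V) = {n} ∉ τ ✗.
  V = {[o]}: π^{-1}(V) = {o} ∉ τ ✗.
  V = {[n], [o]}: π^{-1}(V) = {n, o} ∉ τ ✗.
  V = {[p=r]}: π^{-1}(V) = {p, r} ∉ τ ✗.
  V = {[n], [p=r]}: π^{-1}(V) = {n, p, r} ∉ τ ✗.
  V = {[o], [p=r]}: π^{-1}(V) = {o, p, r} ∉ τ ✗.
  V = {[n], [o], [p=r]}: π^{-1}(V) = {n, o, p, r} ∉ τ ✗.
  V = {[q]}: π^{-1}(V) = {q} ∉ τ ✗.
  V = {[n], [q]}: π^{-1}(V) = {n, q} ∉ τ ✗.
  V = {[o], [q]}: π^{-1}(V) = {o, q} ∉ τ ✗.
  V = {[n], [o], [q]}: π^{-1}(V) = {n, o, q} ∉ τ ✗.
  V = {[p=r], [q]}: π^{-1}(V) = {p, q, r} ∉ τ ✗.
  V = {[n], [p=r], [q]}: π^{-1}(V) = {n, p, q, r} ∉ τ ✗.
  V = {[o], [p=r], [q]}: π^{-1}(V) = {o, p, q, r} ∉ τ ✗.
  V = {[n], [o], [p=r], [q]}: π^{-1}(V) = {n, o, p, q, r} ∈ τ ✓.
Open sets in the quotient: τ_Q = {{}, {[n], [o], [p=r], [q]}} (2 elements).


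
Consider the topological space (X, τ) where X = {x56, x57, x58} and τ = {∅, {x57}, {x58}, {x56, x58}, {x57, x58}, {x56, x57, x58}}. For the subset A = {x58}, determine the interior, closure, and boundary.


int(A) = {x58}, cl(A) = {x56, x58}, ∂A = {x56}.

Closed sets in (X, τ) are complements of opens:
  closed(X, τ) = {∅, {x56}, {x57}, {x56, x57}, {x56, x58}, {x56, x57, x58}}.
int(A) = ⋃ {U ∈ τ : U ⊆ A}. Opens contained in A: ∅, {x58}.
Taking the union of these: int(A) = {x58}.
cl(A) = ⋂ {C closed : A ⊆ C}. Closed sets containing A: {x56, x58}, {x56, x57, x58}.
Intersecting these: cl(A) = {x56, x58}.
∂A = cl(A) ∖ int(A) = {x56, x58} ∖ {x58} = {x56}.


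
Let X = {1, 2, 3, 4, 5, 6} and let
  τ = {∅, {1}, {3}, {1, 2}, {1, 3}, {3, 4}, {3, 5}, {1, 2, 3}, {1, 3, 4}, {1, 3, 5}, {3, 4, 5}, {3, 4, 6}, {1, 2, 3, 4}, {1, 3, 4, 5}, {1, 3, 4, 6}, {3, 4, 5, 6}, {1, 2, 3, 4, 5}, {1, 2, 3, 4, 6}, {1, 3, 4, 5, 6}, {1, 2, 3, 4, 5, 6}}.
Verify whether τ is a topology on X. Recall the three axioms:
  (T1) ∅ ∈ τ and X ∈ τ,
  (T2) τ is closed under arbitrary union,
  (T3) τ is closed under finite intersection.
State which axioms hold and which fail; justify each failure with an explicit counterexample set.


τ is NOT a topology on X.

Axiom (T1): ∅ ∈ τ? Yes; X ∈ τ? Yes.
Axiom (T2/T3): check pairwise unions and intersections of members of τ.
Counterexample for (T2): {1, 2} ∪ {3, 5} = {1, 2, 3, 5} ∉ τ. Therefore τ is NOT a topology.


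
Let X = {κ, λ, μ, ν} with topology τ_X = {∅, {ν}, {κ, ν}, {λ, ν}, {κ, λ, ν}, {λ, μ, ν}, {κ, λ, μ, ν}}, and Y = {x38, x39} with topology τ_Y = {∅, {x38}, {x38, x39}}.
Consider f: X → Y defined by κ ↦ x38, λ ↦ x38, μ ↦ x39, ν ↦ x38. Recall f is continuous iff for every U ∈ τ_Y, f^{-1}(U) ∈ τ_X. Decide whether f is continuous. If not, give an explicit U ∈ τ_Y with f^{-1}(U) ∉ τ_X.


f IS continuous.

Compute f^{-1}(U) for each U ∈ τ_Y:
  U = ∅: f^{-1}(U) = ∅ ∈ τ_X ✓.
  U = {x38}: f^{-1}(U) = {κ, λ, ν} ∈ τ_X ✓.
  U = {x38, x39}: f^{-1}(U) = {κ, λ, μ, ν} ∈ τ_X ✓.
Every preimage lies in τ_X, so f IS continuous.


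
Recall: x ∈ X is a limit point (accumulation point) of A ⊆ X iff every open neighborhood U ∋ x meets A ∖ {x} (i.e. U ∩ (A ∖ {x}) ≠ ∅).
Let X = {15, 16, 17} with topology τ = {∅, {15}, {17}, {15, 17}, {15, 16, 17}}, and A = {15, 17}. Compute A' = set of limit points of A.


A' = {16}

For each x ∈ X, list the open sets U ∈ τ with x ∈ U, then check whether U ∩ (A ∖ {x}) ≠ ∅ for every such U.
  x = 15: open {15} ∋ x has {15} ∩ (A ∖ {15}) = ∅, so x is NOT a limit point.
  x = 16: opens ∋ x are {15, 16, 17}; each meets A ∖ {16}, so x IS a limit point.
  x = 17: open {17} ∋ x has {17} ∩ (A ∖ {17}) = ∅, so x is NOT a limit point.
Collecting: A' = {16}.


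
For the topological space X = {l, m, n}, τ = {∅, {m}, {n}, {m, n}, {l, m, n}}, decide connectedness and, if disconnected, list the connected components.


(X, τ) is connected.

Find clopen sets (U ∈ τ with X ∖ U ∈ τ):
  U = ∅, X ∖ U = {l, m, n} — both open, so U is clopen.
  U = {l, m, n}, X ∖ U = ∅ — both open, so U is clopen.
Only trivial clopens (∅ and X) exist, so (X, τ) is connected.
Compute connected components by grouping points that agree on all clopens:
  component: {l, m, n}


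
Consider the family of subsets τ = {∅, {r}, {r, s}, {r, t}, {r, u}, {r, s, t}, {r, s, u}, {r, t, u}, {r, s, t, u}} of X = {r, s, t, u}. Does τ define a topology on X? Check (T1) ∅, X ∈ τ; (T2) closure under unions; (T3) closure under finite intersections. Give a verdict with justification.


τ IS a topology on X.

Axiom (T1): ∅ ∈ τ? Yes; X ∈ τ? Yes.
Axiom (T2/T3): check pairwise unions and intersections of members of τ.
All pairwise intersections and unions checked — each lies in τ. Therefore τ satisfies (T1), (T2), (T3): it IS a topology on X.


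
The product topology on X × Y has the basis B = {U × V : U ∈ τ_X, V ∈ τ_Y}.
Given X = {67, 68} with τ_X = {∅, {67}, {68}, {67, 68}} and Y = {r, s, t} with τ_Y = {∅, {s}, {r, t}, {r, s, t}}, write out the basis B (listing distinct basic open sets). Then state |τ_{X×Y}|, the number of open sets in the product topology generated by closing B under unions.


Basis B = {∅ × ∅, {67} × {s}, {68} × {s}, {67} × {r, t}, {67, 68} × {s}, {68} × {r, t}, {67} × {r, s, t}, {68} × {r, s, t}, {67, 68} × {r, t}, {67, 68} × {r, s, t}}; |τ_{X×Y}| = 16.

Enumerate products U × V with U ∈ τ_X, V ∈ τ_Y (deduplicated):
  ∅ × ∅ = {} (∅)
  {67} × {s} = {(67,s)}
  {68} × {s} = {(68,s)}
  {67} × {r, t} = {(67,r), (67,t)}
  {67, 68} × {s} = {(67,s), (68,s)}
  {68} × {r, t} = {(68,r), (68,t)}
  {67} × {r, s, t} = {(67,r), (67,s), (67,t)}
  {68} × {r, s, t} = {(68,r), (68,s), (68,t)}
  {67, 68} × {r, t} = {(67,r), (67,t), (68,r), (68,t)}
  {67, 68} × {r, s, t} = {(67,r), (67,s), (67,t), (68,r), (68,s), (68,t)}
These 10 distinct sets form the basis B.
Close under arbitrary unions to get τ_{X×Y}; counting gives |τ_{X×Y}| = 16.


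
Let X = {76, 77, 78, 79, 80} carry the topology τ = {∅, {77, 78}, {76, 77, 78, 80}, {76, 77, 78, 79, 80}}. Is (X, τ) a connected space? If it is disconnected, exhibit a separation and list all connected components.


(X, τ) is connected.

Find clopen sets (U ∈ τ with X ∖ U ∈ τ):
  U = ∅, X ∖ U = {76, 77, 78, 79, 80} — both open, so U is clopen.
  U = {76, 77, 78, 79, 80}, X ∖ U = ∅ — both open, so U is clopen.
Only trivial clopens (∅ and X) exist, so (X, τ) is connected.
Compute connected components by grouping points that agree on all clopens:
  component: {76, 77, 78, 79, 80}


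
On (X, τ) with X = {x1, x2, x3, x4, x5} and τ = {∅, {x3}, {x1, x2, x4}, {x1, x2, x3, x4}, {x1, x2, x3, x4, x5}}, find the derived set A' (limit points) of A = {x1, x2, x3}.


A' = {x1, x2, x4, x5}

For each x ∈ X, list the open sets U ∈ τ with x ∈ U, then check whether U ∩ (A ∖ {x}) ≠ ∅ for every such U.
  x = x1: opens ∋ x are {x1, x2, x4}, {x1, x2, x3, x4}, {x1, x2, x3, x4, x5}; each meets A ∖ {x1}, so x IS a limit point.
  x = x2: opens ∋ x are {x1, x2, x4}, {x1, x2, x3, x4}, {x1, x2, x3, x4, x5}; each meets A ∖ {x2}, so x IS a limit point.
  x = x3: open {x3} ∋ x has {x3} ∩ (A ∖ {x3}) = ∅, so x is NOT a limit point.
  x = x4: opens ∋ x are {x1, x2, x4}, {x1, x2, x3, x4}, {x1, x2, x3, x4, x5}; each meets A ∖ {x4}, so x IS a limit point.
  x = x5: opens ∋ x are {x1, x2, x3, x4, x5}; each meets A ∖ {x5}, so x IS a limit point.
Collecting: A' = {x1, x2, x4, x5}.


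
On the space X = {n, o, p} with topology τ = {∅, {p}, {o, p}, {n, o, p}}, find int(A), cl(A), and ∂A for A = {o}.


int(A) = ∅, cl(A) = {n, o}, ∂A = {n, o}.

Closed sets in (X, τ) are complements of opens:
  closed(X, τ) = {∅, {n}, {n, o}, {n, o, p}}.
int(A) = ⋃ {U ∈ τ : U ⊆ A}. Opens contained in A: ∅.
Taking the union of these: int(A) = ∅.
cl(A) = ⋂ {C closed : A ⊆ C}. Closed sets containing A: {n, o}, {n, o, p}.
Intersecting these: cl(A) = {n, o}.
∂A = cl(A) ∖ int(A) = {n, o} ∖ ∅ = {n, o}.


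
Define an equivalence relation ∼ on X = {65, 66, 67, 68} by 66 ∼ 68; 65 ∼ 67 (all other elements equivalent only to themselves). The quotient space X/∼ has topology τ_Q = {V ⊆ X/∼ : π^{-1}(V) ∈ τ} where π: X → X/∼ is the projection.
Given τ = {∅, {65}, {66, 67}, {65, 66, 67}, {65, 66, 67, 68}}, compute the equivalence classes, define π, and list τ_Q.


X/∼ = {[65=67], [66=68]}; |τ_Q| = 2.

Equivalence classes: [65=67], [66=68].
Quotient map π: X → X/∼ sends 65 ↦ [65=67], 66 ↦ [66=68], 67 ↦ [65=67], 68 ↦ [66=68].
For each subset V ⊆ X/∼, compute π^{-1}(V) ⊆ X and check whether π^{-1}(V) ∈ τ. V is open in τ_Q iff π^{-1}(V) ∈ τ.
  V = {}: π^{-1}(V) = ∅ ∈ τ ✓.
  V = {[65=67]}: π^{-1}(V) = {65, 67} ∉ τ ✗.
  V = {[66=68]}: π^{-1}(V) = {66, 68} ∉ τ ✗.
  V = {[65=67], [66=68]}: π^{-1}(V) = {65, 66, 67, 68} ∈ τ ✓.
Open sets in the quotient: τ_Q = {{}, {[65=67], [66=68]}} (2 elements).


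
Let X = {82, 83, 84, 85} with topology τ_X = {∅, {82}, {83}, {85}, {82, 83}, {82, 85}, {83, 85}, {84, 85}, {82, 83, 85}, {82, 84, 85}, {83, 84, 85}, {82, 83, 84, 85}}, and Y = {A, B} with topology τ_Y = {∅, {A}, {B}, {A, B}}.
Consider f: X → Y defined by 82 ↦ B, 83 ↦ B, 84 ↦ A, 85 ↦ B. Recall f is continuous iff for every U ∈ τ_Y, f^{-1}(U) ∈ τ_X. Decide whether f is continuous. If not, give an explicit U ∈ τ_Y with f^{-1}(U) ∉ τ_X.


f is NOT continuous.

Compute f^{-1}(U) for each U ∈ τ_Y:
  U = ∅: f^{-1}(U) = ∅ ∈ τ_X ✓.
  U = {A}: f^{-1}(U) = {84} ∉ τ_X ✗.
  U = {B}: f^{-1}(U) = {82, 83, 85} ∈ τ_X ✓.
  U = {A, B}: f^{-1}(U) = {82, 83, 84, 85} ∈ τ_X ✓.
Found U = {A} with f^{-1}(U) = {84} not in τ_X. Therefore f is NOT continuous.


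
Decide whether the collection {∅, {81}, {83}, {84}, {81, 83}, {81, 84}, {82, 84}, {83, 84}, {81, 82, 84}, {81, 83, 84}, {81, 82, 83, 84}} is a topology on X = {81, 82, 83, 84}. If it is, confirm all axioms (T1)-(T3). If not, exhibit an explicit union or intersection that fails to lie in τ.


τ is NOT a topology on X.

Axiom (T1): ∅ ∈ τ? Yes; X ∈ τ? Yes.
Axiom (T2/T3): check pairwise unions and intersections of members of τ.
Counterexample for (T2): {83} ∪ {82, 84} = {82, 83, 84} ∉ τ. Therefore τ is NOT a topology.


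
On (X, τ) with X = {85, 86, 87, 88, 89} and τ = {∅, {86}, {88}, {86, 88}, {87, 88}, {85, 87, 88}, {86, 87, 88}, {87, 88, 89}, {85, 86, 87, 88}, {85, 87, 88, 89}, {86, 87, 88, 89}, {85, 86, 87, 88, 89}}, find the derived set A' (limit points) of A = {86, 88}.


A' = {85, 87, 89}

For each x ∈ X, list the open sets U ∈ τ with x ∈ U, then check whether U ∩ (A ∖ {x}) ≠ ∅ for every such U.
  x = 85: opens ∋ x are {85, 87, 88}, {85, 86, 87, 88}, {85, 87, 88, 89}, {85, 86, 87, 88, 89}; each meets A ∖ {85}, so x IS a limit point.
  x = 86: open {86} ∋ x has {86} ∩ (A ∖ {86}) = ∅, so x is NOT a limit point.
  x = 87: opens ∋ x are {87, 88}, {85, 87, 88}, {86, 87, 88}, {87, 88, 89}, {85, 86, 87, 88}, {85, 87, 88, 89}, {86, 87, 88, 89}, {85, 86, 87, 88, 89}; each meets A ∖ {87}, so x IS a limit point.
  x = 88: open {88} ∋ x has {88} ∩ (A ∖ {88}) = ∅, so x is NOT a limit point.
  x = 89: opens ∋ x are {87, 88, 89}, {85, 87, 88, 89}, {86, 87, 88, 89}, {85, 86, 87, 88, 89}; each meets A ∖ {89}, so x IS a limit point.
Collecting: A' = {85, 87, 89}.


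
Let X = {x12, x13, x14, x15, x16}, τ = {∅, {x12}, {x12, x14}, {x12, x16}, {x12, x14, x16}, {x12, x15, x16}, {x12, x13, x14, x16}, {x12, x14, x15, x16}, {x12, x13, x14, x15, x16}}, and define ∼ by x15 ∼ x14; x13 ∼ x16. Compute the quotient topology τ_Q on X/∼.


X/∼ = {[x12], [x13=x16], [x14=x15]}; |τ_Q| = 3.

Equivalence classes: [x12], [x13=x16], [x14=x15].
Quotient map π: X → X/∼ sends x12 ↦ [x12], x13 ↦ [x13=x16], x14 ↦ [x14=x15], x15 ↦ [x14=x15], x16 ↦ [x13=x16].
For each subset V ⊆ X/∼, compute π^{-1}(V) ⊆ X and check whether π^{-1}(V) ∈ τ. V is open in τ_Q iff π^{-1}(V) ∈ τ.
  V = {}: π^{-1}(V) = ∅ ∈ τ ✓.
  V = {[x12]}: π^{-1}(V) = {x12} ∈ τ ✓.
  V = {[x13=x16]}: π^{-1}(V) = {x13, x16} ∉ τ ✗.
  V = {[x12], [x13=x16]}: π^{-1}(V) = {x12, x13, x16} ∉ τ ✗.
  V = {[x14=x15]}: π^{-1}(V) = {x14, x15} ∉ τ ✗.
  V = {[x12], [x14=x15]}: π^{-1}(V) = {x12, x14, x15} ∉ τ ✗.
  V = {[x13=x16], [x14=x15]}: π^{-1}(V) = {x13, x14, x15, x16} ∉ τ ✗.
  V = {[x12], [x13=x16], [x14=x15]}: π^{-1}(V) = {x12, x13, x14, x15, x16} ∈ τ ✓.
Open sets in the quotient: τ_Q = {{}, {[x12]}, {[x12], [x13=x16], [x14=x15]}} (3 elements).


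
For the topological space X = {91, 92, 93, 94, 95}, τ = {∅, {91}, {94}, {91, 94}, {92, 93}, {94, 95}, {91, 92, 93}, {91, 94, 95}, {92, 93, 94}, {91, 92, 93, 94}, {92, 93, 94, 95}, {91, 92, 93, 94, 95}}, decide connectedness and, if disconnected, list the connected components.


(X, τ) is disconnected; components = [{91}, {92, 93}, {94, 95}].

Find clopen sets (U ∈ τ with X ∖ U ∈ τ):
  U = ∅, X ∖ U = {91, 92, 93, 94, 95} — both open, so U is clopen.
  U = {91}, X ∖ U = {92, 93, 94, 95} — both open, so U is clopen.
  U = {92, 93}, X ∖ U = {91, 94, 95} — both open, so U is clopen.
  U = {94, 95}, X ∖ U = {91, 92, 93} — both open, so U is clopen.
  U = {91, 92, 93}, X ∖ U = {94, 95} — both open, so U is clopen.
  U = {91, 94, 95}, X ∖ U = {92, 93} — both open, so U is clopen.
  U = {92, 93, 94, 95}, X ∖ U = {91} — both open, so U is clopen.
  U = {91, 92, 93, 94, 95}, X ∖ U = ∅ — both open, so U is clopen.
Nontrivial clopen(s) exist: e.g. {91}. So (X, τ) is disconnected.
Compute connected components by grouping points that agree on all clopens:
  component: {91}
  component: {92, 93}
  component: {94, 95}


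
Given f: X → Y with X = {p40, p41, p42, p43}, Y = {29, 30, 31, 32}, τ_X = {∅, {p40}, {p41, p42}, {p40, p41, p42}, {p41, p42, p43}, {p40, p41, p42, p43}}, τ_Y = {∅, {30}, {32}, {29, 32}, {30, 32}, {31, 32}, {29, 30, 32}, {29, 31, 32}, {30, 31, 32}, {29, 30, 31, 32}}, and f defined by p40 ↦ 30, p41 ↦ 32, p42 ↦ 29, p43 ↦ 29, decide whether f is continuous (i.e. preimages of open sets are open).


f is NOT continuous.

Compute f^{-1}(U) for each U ∈ τ_Y:
  U = ∅: f^{-1}(U) = ∅ ∈ τ_X ✓.
  U = {30}: f^{-1}(U) = {p40} ∈ τ_X ✓.
  U = {32}: f^{-1}(U) = {p41} ∉ τ_X ✗.
  U = {29, 32}: f^{-1}(U) = {p41, p42, p43} ∈ τ_X ✓.
  U = {30, 32}: f^{-1}(U) = {p40, p41} ∉ τ_X ✗.
  U = {31, 32}: f^{-1}(U) = {p41} ∉ τ_X ✗.
  U = {29, 30, 32}: f^{-1}(U) = {p40, p41, p42, p43} ∈ τ_X ✓.
  U = {29, 31, 32}: f^{-1}(U) = {p41, p42, p43} ∈ τ_X ✓.
  U = {30, 31, 32}: f^{-1}(U) = {p40, p41} ∉ τ_X ✗.
  U = {29, 30, 31, 32}: f^{-1}(U) = {p40, p41, p42, p43} ∈ τ_X ✓.
Found U = {32} with f^{-1}(U) = {p41} not in τ_X. Therefore f is NOT continuous.


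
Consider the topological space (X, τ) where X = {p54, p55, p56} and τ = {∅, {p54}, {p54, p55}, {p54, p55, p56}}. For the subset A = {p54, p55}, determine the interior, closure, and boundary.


int(A) = {p54, p55}, cl(A) = {p54, p55, p56}, ∂A = {p56}.

Closed sets in (X, τ) are complements of opens:
  closed(X, τ) = {∅, {p56}, {p55, p56}, {p54, p55, p56}}.
int(A) = ⋃ {U ∈ τ : U ⊆ A}. Opens contained in A: ∅, {p54}, {p54, p55}.
Taking the union of these: int(A) = {p54, p55}.
cl(A) = ⋂ {C closed : A ⊆ C}. Closed sets containing A: {p54, p55, p56}.
Intersecting these: cl(A) = {p54, p55, p56}.
∂A = cl(A) ∖ int(A) = {p54, p55, p56} ∖ {p54, p55} = {p56}.


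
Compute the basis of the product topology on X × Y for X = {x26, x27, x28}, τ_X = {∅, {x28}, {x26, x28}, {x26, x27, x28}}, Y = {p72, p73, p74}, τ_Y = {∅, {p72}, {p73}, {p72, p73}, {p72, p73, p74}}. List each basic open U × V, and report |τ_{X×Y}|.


Basis B = {∅ × ∅, {x28} × {p72}, {x28} × {p73}, {x26, x28} × {p72}, {x26, x28} × {p73}, {x28} × {p72, p73}, {x26, x27, x28} × {p72}, {x26, x27, x28} × {p73}, {x28} × {p72, p73, p74}, {x26, x28} × {p72, p73}, {x26, x28} × {p72, p73, p74}, {x26, x27, x28} × {p72, p73}, {x26, x27, x28} × {p72, p73, p74}}; |τ_{X×Y}| = 30.

Enumerate products U × V with U ∈ τ_X, V ∈ τ_Y (deduplicated):
  ∅ × ∅ = {} (∅)
  {x28} × {p72} = {(x28,p72)}
  {x28} × {p73} = {(x28,p73)}
  {x26, x28} × {p72} = {(x26,p72), (x28,p72)}
  {x26, x28} × {p73} = {(x26,p73), (x28,p73)}
  {x28} × {p72, p73} = {(x28,p72), (x28,p73)}
  {x26, x27, x28} × {p72} = {(x26,p72), (x27,p72), (x28,p72)}
  {x26, x27, x28} × {p73} = {(x26,p73), (x27,p73), (x28,p73)}
  {x28} × {p72, p73, p74} = {(x28,p72), (x28,p73), (x28,p74)}
  {x26, x28} × {p72, p73} = {(x26,p72), (x26,p73), (x28,p72), (x28,p73)}
  {x26, x28} × {p72, p73, p74} = {(x26,p72), (x26,p73), (x26,p74), (x28,p72), (x28,p73), (x28,p74)}
  {x26, x27, x28} × {p72, p73} = {(x26,p72), (x26,p73), (x27,p72), (x27,p73), (x28,p72), (x28,p73)}
  {x26, x27, x28} × {p72, p73, p74} = {(x26,p72), (x26,p73), (x26,p74), (x27,p72), (x27,p73), (x27,p74), (x28,p72), (x28,p73), (x28,p74)}
These 13 distinct sets form the basis B.
Close under arbitrary unions to get τ_{X×Y}; counting gives |τ_{X×Y}| = 30.


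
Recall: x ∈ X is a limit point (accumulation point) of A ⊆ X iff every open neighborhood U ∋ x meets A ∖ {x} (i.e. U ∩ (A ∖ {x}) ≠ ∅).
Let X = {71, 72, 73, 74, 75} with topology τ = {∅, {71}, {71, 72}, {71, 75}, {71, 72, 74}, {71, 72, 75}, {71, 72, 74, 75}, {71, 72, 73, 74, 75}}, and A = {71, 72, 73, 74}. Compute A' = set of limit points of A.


A' = {72, 73, 74, 75}

For each x ∈ X, list the open sets U ∈ τ with x ∈ U, then check whether U ∩ (A ∖ {x}) ≠ ∅ for every such U.
  x = 71: open {71} ∋ x has {71} ∩ (A ∖ {71}) = ∅, so x is NOT a limit point.
  x = 72: opens ∋ x are {71, 72}, {71, 72, 74}, {71, 72, 75}, {71, 72, 74, 75}, {71, 72, 73, 74, 75}; each meets A ∖ {72}, so x IS a limit point.
  x = 73: opens ∋ x are {71, 72, 73, 74, 75}; each meets A ∖ {73}, so x IS a limit point.
  x = 74: opens ∋ x are {71, 72, 74}, {71, 72, 74, 75}, {71, 72, 73, 74, 75}; each meets A ∖ {74}, so x IS a limit point.
  x = 75: opens ∋ x are {71, 75}, {71, 72, 75}, {71, 72, 74, 75}, {71, 72, 73, 74, 75}; each meets A ∖ {75}, so x IS a limit point.
Collecting: A' = {72, 73, 74, 75}.


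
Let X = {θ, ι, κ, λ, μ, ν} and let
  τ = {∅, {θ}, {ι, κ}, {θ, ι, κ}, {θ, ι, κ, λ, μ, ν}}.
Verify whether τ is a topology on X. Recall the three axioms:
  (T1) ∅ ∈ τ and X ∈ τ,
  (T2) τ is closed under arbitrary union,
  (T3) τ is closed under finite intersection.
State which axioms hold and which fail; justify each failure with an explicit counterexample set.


τ IS a topology on X.

Axiom (T1): ∅ ∈ τ? Yes; X ∈ τ? Yes.
Axiom (T2/T3): check pairwise unions and intersections of members of τ.
All pairwise intersections and unions checked — each lies in τ. Therefore τ satisfies (T1), (T2), (T3): it IS a topology on X.


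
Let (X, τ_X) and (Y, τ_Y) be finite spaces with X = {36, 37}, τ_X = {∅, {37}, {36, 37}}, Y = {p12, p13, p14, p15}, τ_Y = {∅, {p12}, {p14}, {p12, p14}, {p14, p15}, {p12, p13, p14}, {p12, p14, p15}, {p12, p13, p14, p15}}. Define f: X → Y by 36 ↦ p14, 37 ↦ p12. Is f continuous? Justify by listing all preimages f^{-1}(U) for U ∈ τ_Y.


f is NOT continuous.

Compute f^{-1}(U) for each U ∈ τ_Y:
  U = ∅: f^{-1}(U) = ∅ ∈ τ_X ✓.
  U = {p12}: f^{-1}(U) = {37} ∈ τ_X ✓.
  U = {p14}: f^{-1}(U) = {36} ∉ τ_X ✗.
  U = {p12, p14}: f^{-1}(U) = {36, 37} ∈ τ_X ✓.
  U = {p14, p15}: f^{-1}(U) = {36} ∉ τ_X ✗.
  U = {p12, p13, p14}: f^{-1}(U) = {36, 37} ∈ τ_X ✓.
  U = {p12, p14, p15}: f^{-1}(U) = {36, 37} ∈ τ_X ✓.
  U = {p12, p13, p14, p15}: f^{-1}(U) = {36, 37} ∈ τ_X ✓.
Found U = {p14} with f^{-1}(U) = {36} not in τ_X. Therefore f is NOT continuous.


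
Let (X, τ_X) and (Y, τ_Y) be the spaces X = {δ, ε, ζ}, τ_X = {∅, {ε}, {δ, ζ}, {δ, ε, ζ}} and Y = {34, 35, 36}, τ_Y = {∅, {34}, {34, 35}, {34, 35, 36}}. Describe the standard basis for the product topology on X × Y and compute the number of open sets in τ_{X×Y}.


Basis B = {∅ × ∅, {ε} × {34}, {δ, ζ} × {34}, {ε} × {34, 35}, {δ, ε, ζ} × {34}, {ε} × {34, 35, 36}, {δ, ζ} × {34, 35}, {δ, ζ} × {34, 35, 36}, {δ, ε, ζ} × {34, 35}, {δ, ε, ζ} × {34, 35, 36}}; |τ_{X×Y}| = 16.

Enumerate products U × V with U ∈ τ_X, V ∈ τ_Y (deduplicated):
  ∅ × ∅ = {} (∅)
  {ε} × {34} = {(ε,34)}
  {δ, ζ} × {34} = {(δ,34), (ζ,34)}
  {ε} × {34, 35} = {(ε,34), (ε,35)}
  {δ, ε, ζ} × {34} = {(δ,34), (ε,34), (ζ,34)}
  {ε} × {34, 35, 36} = {(ε,34), (ε,35), (ε,36)}
  {δ, ζ} × {34, 35} = {(δ,34), (δ,35), (ζ,34), (ζ,35)}
  {δ, ζ} × {34, 35, 36} = {(δ,34), (δ,35), (δ,36), (ζ,34), (ζ,35), (ζ,36)}
  {δ, ε, ζ} × {34, 35} = {(δ,34), (δ,35), (ε,34), (ε,35), (ζ,34), (ζ,35)}
  {δ, ε, ζ} × {34, 35, 36} = {(δ,34), (δ,35), (δ,36), (ε,34), (ε,35), (ε,36), (ζ,34), (ζ,35), (ζ,36)}
These 10 distinct sets form the basis B.
Close under arbitrary unions to get τ_{X×Y}; counting gives |τ_{X×Y}| = 16.


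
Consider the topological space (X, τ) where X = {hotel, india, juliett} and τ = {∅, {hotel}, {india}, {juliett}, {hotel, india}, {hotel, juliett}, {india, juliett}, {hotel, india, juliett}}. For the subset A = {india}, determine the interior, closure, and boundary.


int(A) = {india}, cl(A) = {india}, ∂A = ∅.

Closed sets in (X, τ) are complements of opens:
  closed(X, τ) = {∅, {hotel}, {india}, {juliett}, {hotel, india}, {hotel, juliett}, {india, juliett}, {hotel, india, juliett}}.
int(A) = ⋃ {U ∈ τ : U ⊆ A}. Opens contained in A: ∅, {india}.
Taking the union of these: int(A) = {india}.
cl(A) = ⋂ {C closed : A ⊆ C}. Closed sets containing A: {india}, {hotel, india}, {india, juliett}, {hotel, india, juliett}.
Intersecting these: cl(A) = {india}.
∂A = cl(A) ∖ int(A) = {india} ∖ {india} = ∅.


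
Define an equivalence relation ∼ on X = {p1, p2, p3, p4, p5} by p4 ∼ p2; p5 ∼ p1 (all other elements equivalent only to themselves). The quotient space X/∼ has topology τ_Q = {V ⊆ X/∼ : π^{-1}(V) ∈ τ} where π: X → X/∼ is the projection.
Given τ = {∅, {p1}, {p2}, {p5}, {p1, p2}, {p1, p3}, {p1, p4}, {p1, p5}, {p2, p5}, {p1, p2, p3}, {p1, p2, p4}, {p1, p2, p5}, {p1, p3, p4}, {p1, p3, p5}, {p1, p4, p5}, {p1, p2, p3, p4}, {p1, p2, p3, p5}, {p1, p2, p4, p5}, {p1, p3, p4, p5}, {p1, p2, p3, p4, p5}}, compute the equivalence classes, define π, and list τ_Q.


X/∼ = {[p1=p5], [p2=p4], [p3]}; |τ_Q| = 5.

Equivalence classes: [p1=p5], [p2=p4], [p3].
Quotient map π: X → X/∼ sends p1 ↦ [p1=p5], p2 ↦ [p2=p4], p3 ↦ [p3], p4 ↦ [p2=p4], p5 ↦ [p1=p5].
For each subset V ⊆ X/∼, compute π^{-1}(V) ⊆ X and check whether π^{-1}(V) ∈ τ. V is open in τ_Q iff π^{-1}(V) ∈ τ.
  V = {}: π^{-1}(V) = ∅ ∈ τ ✓.
  V = {[p1=p5]}: π^{-1}(V) = {p1, p5} ∈ τ ✓.
  V = {[p2=p4]}: π^{-1}(V) = {p2, p4} ∉ τ ✗.
  V = {[p1=p5], [p2=p4]}: π^{-1}(V) = {p1, p2, p4, p5} ∈ τ ✓.
  V = {[p3]}: π^{-1}(V) = {p3} ∉ τ ✗.
  V = {[p1=p5], [p3]}: π^{-1}(V) = {p1, p3, p5} ∈ τ ✓.
  V = {[p2=p4], [p3]}: π^{-1}(V) = {p2, p3, p4} ∉ τ ✗.
  V = {[p1=p5], [p2=p4], [p3]}: π^{-1}(V) = {p1, p2, p3, p4, p5} ∈ τ ✓.
Open sets in the quotient: τ_Q = {{}, {[p1=p5]}, {[p1=p5], [p2=p4]}, {[p1=p5], [p3]}, {[p1=p5], [p2=p4], [p3]}} (5 elements).


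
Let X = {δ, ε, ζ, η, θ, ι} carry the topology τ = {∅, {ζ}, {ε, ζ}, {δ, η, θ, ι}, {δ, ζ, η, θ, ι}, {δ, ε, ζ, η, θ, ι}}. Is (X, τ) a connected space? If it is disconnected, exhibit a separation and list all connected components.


(X, τ) is disconnected; components = [{ε, ζ}, {δ, η, θ, ι}].

Find clopen sets (U ∈ τ with X ∖ U ∈ τ):
  U = ∅, X ∖ U = {δ, ε, ζ, η, θ, ι} — both open, so U is clopen.
  U = {ε, ζ}, X ∖ U = {δ, η, θ, ι} — both open, so U is clopen.
  U = {δ, η, θ, ι}, X ∖ U = {ε, ζ} — both open, so U is clopen.
  U = {δ, ε, ζ, η, θ, ι}, X ∖ U = ∅ — both open, so U is clopen.
Nontrivial clopen(s) exist: e.g. {δ, η, θ, ι}. So (X, τ) is disconnected.
Compute connected components by grouping points that agree on all clopens:
  component: {ε, ζ}
  component: {δ, η, θ, ι}


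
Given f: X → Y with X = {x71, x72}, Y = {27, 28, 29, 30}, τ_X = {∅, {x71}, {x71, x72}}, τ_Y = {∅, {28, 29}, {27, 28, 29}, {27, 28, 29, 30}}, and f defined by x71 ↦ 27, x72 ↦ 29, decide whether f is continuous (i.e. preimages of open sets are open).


f is NOT continuous.

Compute f^{-1}(U) for each U ∈ τ_Y:
  U = ∅: f^{-1}(U) = ∅ ∈ τ_X ✓.
  U = {28, 29}: f^{-1}(U) = {x72} ∉ τ_X ✗.
  U = {27, 28, 29}: f^{-1}(U) = {x71, x72} ∈ τ_X ✓.
  U = {27, 28, 29, 30}: f^{-1}(U) = {x71, x72} ∈ τ_X ✓.
Found U = {28, 29} with f^{-1}(U) = {x72} not in τ_X. Therefore f is NOT continuous.


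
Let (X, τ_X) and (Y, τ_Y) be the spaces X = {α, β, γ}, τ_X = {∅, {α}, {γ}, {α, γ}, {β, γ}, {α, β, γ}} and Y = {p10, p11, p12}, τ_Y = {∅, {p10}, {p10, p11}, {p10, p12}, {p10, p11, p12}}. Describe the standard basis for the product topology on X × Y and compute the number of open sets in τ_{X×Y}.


Basis B = {∅ × ∅, {α} × {p10}, {γ} × {p10}, {α} × {p10, p11}, {α} × {p10, p12}, {α, γ} × {p10}, {β, γ} × {p10}, {γ} × {p10, p11}, {γ} × {p10, p12}, {α} × {p10, p11, p12}, {α, β, γ} × {p10}, {γ} × {p10, p11, p12}, {α, γ} × {p10, p11}, {α, γ} × {p10, p12}, {β, γ} × {p10, p11}, {β, γ} × {p10, p12}, {α, γ} × {p10, p11, p12}, {α, β, γ} × {p10, p11}, {α, β, γ} × {p10, p12}, {β, γ} × {p10, p11, p12}, {α, β, γ} × {p10, p11, p12}}; |τ_{X×Y}| = 70.

Enumerate products U × V with U ∈ τ_X, V ∈ τ_Y (deduplicated):
  ∅ × ∅ = {} (∅)
  {α} × {p10} = {(α,p10)}
  {γ} × {p10} = {(γ,p10)}
  {α} × {p10, p11} = {(α,p10), (α,p11)}
  {α} × {p10, p12} = {(α,p10), (α,p12)}
  {α, γ} × {p10} = {(α,p10), (γ,p10)}
  {β, γ} × {p10} = {(β,p10), (γ,p10)}
  {γ} × {p10, p11} = {(γ,p10), (γ,p11)}
  {γ} × {p10, p12} = {(γ,p10), (γ,p12)}
  {α} × {p10, p11, p12} = {(α,p10), (α,p11), (α,p12)}
  {α, β, γ} × {p10} = {(α,p10), (β,p10), (γ,p10)}
  {γ} × {p10, p11, p12} = {(γ,p10), (γ,p11), (γ,p12)}
  {α, γ} × {p10, p11} = {(α,p10), (α,p11), (γ,p10), (γ,p11)}
  {α, γ} × {p10, p12} = {(α,p10), (α,p12), (γ,p10), (γ,p12)}
  {β, γ} × {p10, p11} = {(β,p10), (β,p11), (γ,p10), (γ,p11)}
  {β, γ} × {p10, p12} = {(β,p10), (β,p12), (γ,p10), (γ,p12)}
  {α, γ} × {p10, p11, p12} = {(α,p10), (α,p11), (α,p12), (γ,p10), (γ,p11), (γ,p12)}
  {α, β, γ} × {p10, p11} = {(α,p10), (α,p11), (β,p10), (β,p11), (γ,p10), (γ,p11)}
  {α, β, γ} × {p10, p12} = {(α,p10), (α,p12), (β,p10), (β,p12), (γ,p10), (γ,p12)}
  {β, γ} × {p10, p11, p12} = {(β,p10), (β,p11), (β,p12), (γ,p10), (γ,p11), (γ,p12)}
  {α, β, γ} × {p10, p11, p12} = {(α,p10), (α,p11), (α,p12), (β,p10), (β,p11), (β,p12), (γ,p10), (γ,p11), (γ,p12)}
These 21 distinct sets form the basis B.
Close under arbitrary unions to get τ_{X×Y}; counting gives |τ_{X×Y}| = 70.


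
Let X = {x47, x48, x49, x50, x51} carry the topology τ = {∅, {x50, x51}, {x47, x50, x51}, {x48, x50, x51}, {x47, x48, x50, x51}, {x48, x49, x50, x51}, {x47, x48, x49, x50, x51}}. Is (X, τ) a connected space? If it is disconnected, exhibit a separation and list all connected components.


(X, τ) is connected.

Find clopen sets (U ∈ τ with X ∖ U ∈ τ):
  U = ∅, X ∖ U = {x47, x48, x49, x50, x51} — both open, so U is clopen.
  U = {x47, x48, x49, x50, x51}, X ∖ U = ∅ — both open, so U is clopen.
Only trivial clopens (∅ and X) exist, so (X, τ) is connected.
Compute connected components by grouping points that agree on all clopens:
  component: {x47, x48, x49, x50, x51}


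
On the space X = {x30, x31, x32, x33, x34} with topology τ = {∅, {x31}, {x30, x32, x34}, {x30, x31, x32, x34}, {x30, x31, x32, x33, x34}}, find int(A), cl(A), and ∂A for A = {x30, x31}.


int(A) = {x31}, cl(A) = {x30, x31, x32, x33, x34}, ∂A = {x30, x32, x33, x34}.

Closed sets in (X, τ) are complements of opens:
  closed(X, τ) = {∅, {x33}, {x31, x33}, {x30, x32, x33, x34}, {x30, x31, x32, x33, x34}}.
int(A) = ⋃ {U ∈ τ : U ⊆ A}. Opens contained in A: ∅, {x31}.
Taking the union of these: int(A) = {x31}.
cl(A) = ⋂ {C closed : A ⊆ C}. Closed sets containing A: {x30, x31, x32, x33, x34}.
Intersecting these: cl(A) = {x30, x31, x32, x33, x34}.
∂A = cl(A) ∖ int(A) = {x30, x31, x32, x33, x34} ∖ {x31} = {x30, x32, x33, x34}.


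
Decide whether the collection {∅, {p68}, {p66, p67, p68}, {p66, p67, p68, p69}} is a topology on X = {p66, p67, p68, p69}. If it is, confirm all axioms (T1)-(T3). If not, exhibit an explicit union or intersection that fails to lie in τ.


τ IS a topology on X.

Axiom (T1): ∅ ∈ τ? Yes; X ∈ τ? Yes.
Axiom (T2/T3): check pairwise unions and intersections of members of τ.
All pairwise intersections and unions checked — each lies in τ. Therefore τ satisfies (T1), (T2), (T3): it IS a topology on X.


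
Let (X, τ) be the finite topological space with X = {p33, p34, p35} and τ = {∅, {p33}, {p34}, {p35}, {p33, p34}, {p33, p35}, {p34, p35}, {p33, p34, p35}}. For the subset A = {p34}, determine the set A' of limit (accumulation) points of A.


A' = ∅

For each x ∈ X, list the open sets U ∈ τ with x ∈ U, then check whether U ∩ (A ∖ {x}) ≠ ∅ for every such U.
  x = p33: open {p33} ∋ x has {p33} ∩ (A ∖ {p33}) = ∅, so x is NOT a limit point.
  x = p34: open {p34} ∋ x has {p34} ∩ (A ∖ {p34}) = ∅, so x is NOT a limit point.
  x = p35: open {p35} ∋ x has {p35} ∩ (A ∖ {p35}) = ∅, so x is NOT a limit point.
Collecting: A' = ∅.


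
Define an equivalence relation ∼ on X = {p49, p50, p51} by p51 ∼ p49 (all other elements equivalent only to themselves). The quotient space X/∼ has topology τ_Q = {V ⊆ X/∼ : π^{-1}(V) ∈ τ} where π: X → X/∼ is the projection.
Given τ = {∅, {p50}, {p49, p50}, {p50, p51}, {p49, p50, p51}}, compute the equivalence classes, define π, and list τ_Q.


X/∼ = {[p49=p51], [p50]}; |τ_Q| = 3.

Equivalence classes: [p49=p51], [p50].
Quotient map π: X → X/∼ sends p49 ↦ [p49=p51], p50 ↦ [p50], p51 ↦ [p49=p51].
For each subset V ⊆ X/∼, compute π^{-1}(V) ⊆ X and check whether π^{-1}(V) ∈ τ. V is open in τ_Q iff π^{-1}(V) ∈ τ.
  V = {}: π^{-1}(V) = ∅ ∈ τ ✓.
  V = {[p49=p51]}: π^{-1}(V) = {p49, p51} ∉ τ ✗.
  V = {[p50]}: π^{-1}(V) = {p50} ∈ τ ✓.
  V = {[p49=p51], [p50]}: π^{-1}(V) = {p49, p50, p51} ∈ τ ✓.
Open sets in the quotient: τ_Q = {{}, {[p50]}, {[p49=p51], [p50]}} (3 elements).


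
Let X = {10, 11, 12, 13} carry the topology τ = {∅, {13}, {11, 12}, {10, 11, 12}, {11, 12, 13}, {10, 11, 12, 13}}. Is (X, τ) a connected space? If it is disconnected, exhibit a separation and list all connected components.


(X, τ) is disconnected; components = [{13}, {10, 11, 12}].

Find clopen sets (U ∈ τ with X ∖ U ∈ τ):
  U = ∅, X ∖ U = {10, 11, 12, 13} — both open, so U is clopen.
  U = {13}, X ∖ U = {10, 11, 12} — both open, so U is clopen.
  U = {10, 11, 12}, X ∖ U = {13} — both open, so U is clopen.
  U = {10, 11, 12, 13}, X ∖ U = ∅ — both open, so U is clopen.
Nontrivial clopen(s) exist: e.g. {13}. So (X, τ) is disconnected.
Compute connected components by grouping points that agree on all clopens:
  component: {13}
  component: {10, 11, 12}


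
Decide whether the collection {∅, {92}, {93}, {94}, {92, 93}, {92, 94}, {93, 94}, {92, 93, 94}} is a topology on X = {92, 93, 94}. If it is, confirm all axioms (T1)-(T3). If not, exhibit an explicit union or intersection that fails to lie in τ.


τ IS a topology on X.

Axiom (T1): ∅ ∈ τ? Yes; X ∈ τ? Yes.
Axiom (T2/T3): check pairwise unions and intersections of members of τ.
All pairwise intersections and unions checked — each lies in τ. Therefore τ satisfies (T1), (T2), (T3): it IS a topology on X.


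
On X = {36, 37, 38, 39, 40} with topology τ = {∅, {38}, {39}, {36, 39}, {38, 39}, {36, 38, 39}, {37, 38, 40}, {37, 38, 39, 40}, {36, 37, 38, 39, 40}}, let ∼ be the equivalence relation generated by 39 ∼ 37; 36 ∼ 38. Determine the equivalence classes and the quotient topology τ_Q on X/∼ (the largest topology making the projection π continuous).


X/∼ = {[36=38], [37=39], [40]}; |τ_Q| = 2.

Equivalence classes: [36=38], [37=39], [40].
Quotient map π: X → X/∼ sends 36 ↦ [36=38], 37 ↦ [37=39], 38 ↦ [36=38], 39 ↦ [37=39], 40 ↦ [40].
For each subset V ⊆ X/∼, compute π^{-1}(V) ⊆ X and check whether π^{-1}(V) ∈ τ. V is open in τ_Q iff π^{-1}(V) ∈ τ.
  V = {}: π^{-1}(V) = ∅ ∈ τ ✓.
  V = {[36=38]}: π^{-1}(V) = {36, 38} ∉ τ ✗.
  V = {[37=39]}: π^{-1}(V) = {37, 39} ∉ τ ✗.
  V = {[36=38], [37=39]}: π^{-1}(V) = {36, 37, 38, 39} ∉ τ ✗.
  V = {[40]}: π^{-1}(V) = {40} ∉ τ ✗.
  V = {[36=38], [40]}: π^{-1}(V) = {36, 38, 40} ∉ τ ✗.
  V = {[37=39], [40]}: π^{-1}(V) = {37, 39, 40} ∉ τ ✗.
  V = {[36=38], [37=39], [40]}: π^{-1}(V) = {36, 37, 38, 39, 40} ∈ τ ✓.
Open sets in the quotient: τ_Q = {{}, {[36=38], [37=39], [40]}} (2 elements).


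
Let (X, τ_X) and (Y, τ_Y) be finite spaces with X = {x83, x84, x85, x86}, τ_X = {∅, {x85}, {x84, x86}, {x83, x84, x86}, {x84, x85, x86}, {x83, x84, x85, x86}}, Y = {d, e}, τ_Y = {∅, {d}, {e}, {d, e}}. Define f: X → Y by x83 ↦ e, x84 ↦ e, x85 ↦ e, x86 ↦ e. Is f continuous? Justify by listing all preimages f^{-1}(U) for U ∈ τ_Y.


f IS continuous.

Compute f^{-1}(U) for each U ∈ τ_Y:
  U = ∅: f^{-1}(U) = ∅ ∈ τ_X ✓.
  U = {d}: f^{-1}(U) = ∅ ∈ τ_X ✓.
  U = {e}: f^{-1}(U) = {x83, x84, x85, x86} ∈ τ_X ✓.
  U = {d, e}: f^{-1}(U) = {x83, x84, x85, x86} ∈ τ_X ✓.
Every preimage lies in τ_X, so f IS continuous.


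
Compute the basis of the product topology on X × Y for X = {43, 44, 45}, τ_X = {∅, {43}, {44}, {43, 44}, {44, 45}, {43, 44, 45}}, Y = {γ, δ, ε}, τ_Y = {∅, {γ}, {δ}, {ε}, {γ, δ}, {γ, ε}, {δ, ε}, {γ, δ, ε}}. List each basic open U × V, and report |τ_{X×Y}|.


Basis B = {∅ × ∅, {43} × {γ}, {43} × {δ}, {43} × {ε}, {44} × {γ}, {44} × {δ}, {44} × {ε}, {43} × {γ, δ}, {43} × {γ, ε}, {43, 44} × {γ}, {43} × {δ, ε}, {43, 44} × {δ}, {43, 44} × {ε}, {44} × {γ, δ}, {44} × {γ, ε}, {44, 45} × {γ}, {44} × {δ, ε}, {44, 45} × {δ}, {44, 45} × {ε}, {43} × {γ, δ, ε}, {43, 44, 45} × {γ}, {43, 44, 45} × {δ}, {43, 44, 45} × {ε}, {44} × {γ, δ, ε}, {43, 44} × {γ, δ}, {43, 44} × {γ, ε}, {43, 44} × {δ, ε}, {44, 45} × {γ, δ}, {44, 45} × {γ, ε}, {44, 45} × {δ, ε}, {43, 44} × {γ, δ, ε}, {43, 44, 45} × {γ, δ}, {43, 44, 45} × {γ, ε}, {43, 44, 45} × {δ, ε}, {44, 45} × {γ, δ, ε}, {43, 44, 45} × {γ, δ, ε}}; |τ_{X×Y}| = 216.

Enumerate products U × V with U ∈ τ_X, V ∈ τ_Y (deduplicated):
  ∅ × ∅ = {} (∅)
  {43} × {γ} = {(43,γ)}
  {43} × {δ} = {(43,δ)}
  {43} × {ε} = {(43,ε)}
  {44} × {γ} = {(44,γ)}
  {44} × {δ} = {(44,δ)}
  {44} × {ε} = {(44,ε)}
  {43} × {γ, δ} = {(43,γ), (43,δ)}
  {43} × {γ, ε} = {(43,γ), (43,ε)}
  {43, 44} × {γ} = {(43,γ), (44,γ)}
  {43} × {δ, ε} = {(43,δ), (43,ε)}
  {43, 44} × {δ} = {(43,δ), (44,δ)}
  {43, 44} × {ε} = {(43,ε), (44,ε)}
  {44} × {γ, δ} = {(44,γ), (44,δ)}
  {44} × {γ, ε} = {(44,γ), (44,ε)}
  {44, 45} × {γ} = {(44,γ), (45,γ)}
  {44} × {δ, ε} = {(44,δ), (44,ε)}
  {44, 45} × {δ} = {(44,δ), (45,δ)}
  {44, 45} × {ε} = {(44,ε), (45,ε)}
  {43} × {γ, δ, ε} = {(43,γ), (43,δ), (43,ε)}
  {43, 44, 45} × {γ} = {(43,γ), (44,γ), (45,γ)}
  {43, 44, 45} × {δ} = {(43,δ), (44,δ), (45,δ)}
  {43, 44, 45} × {ε} = {(43,ε), (44,ε), (45,ε)}
  {44} × {γ, δ, ε} = {(44,γ), (44,δ), (44,ε)}
  {43, 44} × {γ, δ} = {(43,γ), (43,δ), (44,γ), (44,δ)}
  {43, 44} × {γ, ε} = {(43,γ), (43,ε), (44,γ), (44,ε)}
  {43, 44} × {δ, ε} = {(43,δ), (43,ε), (44,δ), (44,ε)}
  {44, 45} × {γ, δ} = {(44,γ), (44,δ), (45,γ), (45,δ)}
  {44, 45} × {γ, ε} = {(44,γ), (44,ε), (45,γ), (45,ε)}
  {44, 45} × {δ, ε} = {(44,δ), (44,ε), (45,δ), (45,ε)}
  {43, 44} × {γ, δ, ε} = {(43,γ), (43,δ), (43,ε), (44,γ), (44,δ), (44,ε)}
  {43, 44, 45} × {γ, δ} = {(43,γ), (43,δ), (44,γ), (44,δ), (45,γ), (45,δ)}
  {43, 44, 45} × {γ, ε} = {(43,γ), (43,ε), (44,γ), (44,ε), (45,γ), (45,ε)}
  {43, 44, 45} × {δ, ε} = {(43,δ), (43,ε), (44,δ), (44,ε), (45,δ), (45,ε)}
  {44, 45} × {γ, δ, ε} = {(44,γ), (44,δ), (44,ε), (45,γ), (45,δ), (45,ε)}
  {43, 44, 45} × {γ, δ, ε} = {(43,γ), (43,δ), (43,ε), (44,γ), (44,δ), (44,ε), (45,γ), (45,δ), (45,ε)}
These 36 distinct sets form the basis B.
Close under arbitrary unions to get τ_{X×Y}; counting gives |τ_{X×Y}| = 216.


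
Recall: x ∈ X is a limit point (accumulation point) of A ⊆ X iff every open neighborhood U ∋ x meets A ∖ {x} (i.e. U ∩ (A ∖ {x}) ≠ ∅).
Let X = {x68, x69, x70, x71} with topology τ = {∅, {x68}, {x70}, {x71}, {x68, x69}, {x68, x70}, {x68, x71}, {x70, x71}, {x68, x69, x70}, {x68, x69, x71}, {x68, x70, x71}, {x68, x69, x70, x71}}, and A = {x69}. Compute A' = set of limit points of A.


A' = ∅

For each x ∈ X, list the open sets U ∈ τ with x ∈ U, then check whether U ∩ (A ∖ {x}) ≠ ∅ for every such U.
  x = x68: open {x68} ∋ x has {x68} ∩ (A ∖ {x68}) = ∅, so x is NOT a limit point.
  x = x69: open {x68, x69} ∋ x has {x68, x69} ∩ (A ∖ {x69}) = ∅, so x is NOT a limit point.
  x = x70: open {x70} ∋ x has {x70} ∩ (A ∖ {x70}) = ∅, so x is NOT a limit point.
  x = x71: open {x71} ∋ x has {x71} ∩ (A ∖ {x71}) = ∅, so x is NOT a limit point.
Collecting: A' = ∅.


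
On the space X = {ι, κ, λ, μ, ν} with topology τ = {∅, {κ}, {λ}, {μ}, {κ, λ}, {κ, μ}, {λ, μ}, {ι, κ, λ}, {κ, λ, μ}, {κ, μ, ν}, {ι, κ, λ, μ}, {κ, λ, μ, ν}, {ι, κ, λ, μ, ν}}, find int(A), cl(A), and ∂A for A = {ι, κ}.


int(A) = {κ}, cl(A) = {ι, κ, ν}, ∂A = {ι, ν}.

Closed sets in (X, τ) are complements of opens:
  closed(X, τ) = {∅, {ι}, {ν}, {ι, λ}, {ι, ν}, {μ, ν}, {ι, κ, ν}, {ι, λ, ν}, {ι, μ, ν}, {ι, κ, λ, ν}, {ι, κ, μ, ν}, {ι, λ, μ, ν}, {ι, κ, λ, μ, ν}}.
int(A) = ⋃ {U ∈ τ : U ⊆ A}. Opens contained in A: ∅, {κ}.
Taking the union of these: int(A) = {κ}.
cl(A) = ⋂ {C closed : A ⊆ C}. Closed sets containing A: {ι, κ, ν}, {ι, κ, λ, ν}, {ι, κ, μ, ν}, {ι, κ, λ, μ, ν}.
Intersecting these: cl(A) = {ι, κ, ν}.
∂A = cl(A) ∖ int(A) = {ι, κ, ν} ∖ {κ} = {ι, ν}.


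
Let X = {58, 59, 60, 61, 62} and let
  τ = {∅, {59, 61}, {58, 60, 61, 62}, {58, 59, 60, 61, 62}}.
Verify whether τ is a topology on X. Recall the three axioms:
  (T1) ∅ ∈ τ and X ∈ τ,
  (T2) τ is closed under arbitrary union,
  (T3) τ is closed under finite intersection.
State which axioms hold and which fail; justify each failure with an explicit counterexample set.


τ is NOT a topology on X.

Axiom (T1): ∅ ∈ τ? Yes; X ∈ τ? Yes.
Axiom (T2/T3): check pairwise unions and intersections of members of τ.
Counterexample for (T3): {59, 61} ∩ {58, 60, 61, 62} = {61} ∉ τ. Therefore τ is NOT a topology.
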